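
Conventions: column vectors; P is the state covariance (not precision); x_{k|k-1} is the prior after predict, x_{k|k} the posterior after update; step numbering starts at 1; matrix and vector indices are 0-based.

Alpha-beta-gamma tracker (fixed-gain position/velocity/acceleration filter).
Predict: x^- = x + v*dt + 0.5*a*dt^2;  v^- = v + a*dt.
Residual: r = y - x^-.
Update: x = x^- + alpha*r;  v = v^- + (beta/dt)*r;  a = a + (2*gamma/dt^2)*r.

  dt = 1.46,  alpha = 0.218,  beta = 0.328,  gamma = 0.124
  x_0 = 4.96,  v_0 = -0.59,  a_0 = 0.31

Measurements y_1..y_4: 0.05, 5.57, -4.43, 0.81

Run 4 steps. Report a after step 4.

a_post = -0.1320

step 1: x_pred=4.4290  r=-4.3790  x^+=3.4744  v^+=-1.1212  a^+=-0.1995
step 2: x_pred=1.6249  r=3.9451  x^+=2.4849  v^+=-0.5261  a^+=0.2595
step 3: x_pred=1.9934  r=-6.4234  x^+=0.5931  v^+=-1.5903  a^+=-0.4878
step 4: x_pred=-2.2486  r=3.0586  x^+=-1.5818  v^+=-1.6153  a^+=-0.1320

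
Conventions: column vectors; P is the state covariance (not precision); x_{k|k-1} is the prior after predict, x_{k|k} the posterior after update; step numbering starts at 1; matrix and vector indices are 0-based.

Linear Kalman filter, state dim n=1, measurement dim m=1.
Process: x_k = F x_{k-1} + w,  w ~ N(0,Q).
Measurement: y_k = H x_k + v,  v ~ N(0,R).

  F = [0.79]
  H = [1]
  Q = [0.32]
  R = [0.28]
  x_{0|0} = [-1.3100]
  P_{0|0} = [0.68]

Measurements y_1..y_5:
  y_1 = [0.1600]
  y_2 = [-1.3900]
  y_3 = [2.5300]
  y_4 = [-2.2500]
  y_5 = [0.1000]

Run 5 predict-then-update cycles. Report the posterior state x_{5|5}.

x_post = [-0.2428]

step 1: x^-=[-1.0349]  P^-=[0.7444]  S=[1.0244]  K=[0.7267]  nu=[1.1949]  x^+=[-0.1666]  P^+=[0.2035]
step 2: x^-=[-0.1316]  P^-=[0.4470]  S=[0.7270]  K=[0.6148]  nu=[-1.2584]  x^+=[-0.9053]  P^+=[0.1722]
step 3: x^-=[-0.7152]  P^-=[0.4274]  S=[0.7074]  K=[0.6042]  nu=[3.2452]  x^+=[1.2456]  P^+=[0.1692]
step 4: x^-=[0.9840]  P^-=[0.4256]  S=[0.7056]  K=[0.6032]  nu=[-3.2340]  x^+=[-0.9666]  P^+=[0.1689]
step 5: x^-=[-0.7636]  P^-=[0.4254]  S=[0.7054]  K=[0.6031]  nu=[0.8636]  x^+=[-0.2428]  P^+=[0.1689]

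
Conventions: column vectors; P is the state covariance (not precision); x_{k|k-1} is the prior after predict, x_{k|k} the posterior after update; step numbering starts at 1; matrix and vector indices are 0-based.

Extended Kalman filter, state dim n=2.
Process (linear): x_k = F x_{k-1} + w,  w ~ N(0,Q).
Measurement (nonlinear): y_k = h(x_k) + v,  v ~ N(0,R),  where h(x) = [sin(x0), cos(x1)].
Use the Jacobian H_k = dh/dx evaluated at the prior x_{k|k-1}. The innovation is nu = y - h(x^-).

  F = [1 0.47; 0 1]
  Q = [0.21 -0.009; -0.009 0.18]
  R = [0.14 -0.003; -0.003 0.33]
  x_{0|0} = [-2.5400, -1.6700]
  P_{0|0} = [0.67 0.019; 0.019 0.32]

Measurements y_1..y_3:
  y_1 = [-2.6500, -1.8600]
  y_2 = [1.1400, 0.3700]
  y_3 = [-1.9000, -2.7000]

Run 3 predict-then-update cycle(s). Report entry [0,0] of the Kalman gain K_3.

K[0,0] = -0.1431

step 1: x^-=[-3.3249, -1.6700]  P^-=[0.9685 0.1604; 0.1604 0.5000]  H_jac=[-0.9832 0.0000; 0.0000 0.9951]  S=[1.0764 -0.1599; -0.1599 0.8251]  K=[-0.8814 0.0226; -0.0586 0.5917]  nu=[-2.8323, -1.7610]  x^+=[-0.8683, -2.5459]  P^+=[0.1256 0.0102; 0.0102 0.1964]
step 2: x^-=[-2.0649, -2.5459]  P^-=[0.3885 0.0935; 0.0935 0.3764]  H_jac=[-0.4742 0.0000; 0.0000 0.5611]  S=[0.2274 -0.0279; -0.0279 0.4485]  K=[-0.8021 0.0671; -0.1383 0.4623]  nu=[2.0204, 1.1977]  x^+=[-3.6050, -2.2715]  P^+=[0.2372 0.0437; 0.0437 0.2726]
step 3: x^-=[-4.6726, -2.2715]  P^-=[0.5485 0.1629; 0.1629 0.4526]  H_jac=[-0.0398 0.0000; 0.0000 0.7644]  S=[0.1409 -0.0079; -0.0079 0.5945]  K=[-0.1431 0.2075; -0.0131 0.5818]  nu=[-2.8992, -2.0553]  x^+=[-4.6842, -3.4292]  P^+=[0.5196 0.0901; 0.0901 0.2512]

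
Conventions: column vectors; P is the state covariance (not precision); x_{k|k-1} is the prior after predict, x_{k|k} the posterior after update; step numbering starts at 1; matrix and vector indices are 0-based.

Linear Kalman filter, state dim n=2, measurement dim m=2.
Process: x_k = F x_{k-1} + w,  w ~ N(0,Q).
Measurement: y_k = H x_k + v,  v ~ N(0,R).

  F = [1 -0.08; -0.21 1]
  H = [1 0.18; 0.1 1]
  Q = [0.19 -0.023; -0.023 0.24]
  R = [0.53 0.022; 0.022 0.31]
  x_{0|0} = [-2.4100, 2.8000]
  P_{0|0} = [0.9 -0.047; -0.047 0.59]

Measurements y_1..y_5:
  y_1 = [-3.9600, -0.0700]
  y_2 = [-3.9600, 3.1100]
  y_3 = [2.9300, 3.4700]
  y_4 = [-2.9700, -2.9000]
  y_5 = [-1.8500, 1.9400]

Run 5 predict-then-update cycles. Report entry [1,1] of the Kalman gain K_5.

step 1: x^-=[-2.6340, 3.3061]  P^-=[1.1013 -0.3070; -0.3070 0.8894]  S=[1.5496 -0.0203; -0.0203 1.1490]  K=[0.6730 -0.1594; -0.0850 0.7458]  nu=[-1.9211, -3.1127]  x^+=[-3.4305, 1.1479]  P^+=[0.3660 -0.0712; -0.0712 0.2365]
step 2: x^-=[-3.5223, 1.8683]  P^-=[0.5689 -0.1912; -0.1912 0.5225]  S=[1.0470 -0.0217; -0.0217 0.8000]  K=[0.5073 -0.1541; -0.0798 0.6271]  nu=[-0.7740, 1.5940]  x^+=[-4.1606, 2.9296]  P^+=[0.2771 -0.0643; -0.0643 0.1991]
step 3: x^-=[-4.3950, 3.8033]  P^-=[0.4786 -0.1625; -0.1625 0.4783]  S=[0.9656 -0.0095; -0.0095 0.7606]  K=[0.4639 -0.1450; -0.0732 0.6066]  nu=[6.6404, 0.1062]  x^+=[-1.3296, 3.3818]  P^+=[0.2535 -0.0601; -0.0601 0.1924]
step 4: x^-=[-1.6001, 3.6610]  P^-=[0.4544 -0.1527; -0.1527 0.4689]  S=[0.9446 -0.0036; -0.0036 0.7529]  K=[0.4514 -0.1403; -0.0700 0.6021]  nu=[-2.0288, -6.4010]  x^+=[-1.6177, -0.0513]  P^+=[0.2466 -0.0582; -0.0582 0.1909]
step 5: x^-=[-1.6136, 0.2884]  P^-=[0.4472 -0.1493; -0.1493 0.4663]  S=[0.9385 -0.0013; -0.0013 0.7509]  K=[0.4476 -0.1385; -0.0688 0.6010]  nu=[-0.2883, 1.8129]  x^+=[-1.9937, 1.3978]  P^+=[0.2446 -0.0575; -0.0575 0.1905]

K[1,1] = 0.6010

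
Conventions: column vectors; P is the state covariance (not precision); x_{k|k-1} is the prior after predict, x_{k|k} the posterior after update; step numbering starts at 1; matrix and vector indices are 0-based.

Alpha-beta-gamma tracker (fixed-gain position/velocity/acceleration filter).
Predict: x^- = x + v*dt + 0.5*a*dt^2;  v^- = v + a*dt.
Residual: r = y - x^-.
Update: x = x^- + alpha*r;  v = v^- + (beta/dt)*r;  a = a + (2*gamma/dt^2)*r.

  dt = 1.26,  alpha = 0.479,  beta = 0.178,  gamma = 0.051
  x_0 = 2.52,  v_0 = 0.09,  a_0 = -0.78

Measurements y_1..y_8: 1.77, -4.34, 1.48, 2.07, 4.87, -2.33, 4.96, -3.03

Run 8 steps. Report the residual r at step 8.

step 1: x_pred=2.0142  r=-0.2442  x^+=1.8972  v^+=-0.9273  a^+=-0.7957
step 2: x_pred=0.0972  r=-4.4372  x^+=-2.0282  v^+=-2.5567  a^+=-1.0808
step 3: x_pred=-6.1076  r=7.5876  x^+=-2.4731  v^+=-2.8466  a^+=-0.5933
step 4: x_pred=-6.5308  r=8.6008  x^+=-2.4110  v^+=-2.3791  a^+=-0.0407
step 5: x_pred=-5.4410  r=10.3110  x^+=-0.5020  v^+=-0.9738  a^+=0.6218
step 6: x_pred=-1.2354  r=-1.0946  x^+=-1.7597  v^+=-0.3450  a^+=0.5514
step 7: x_pred=-1.7567  r=6.7167  x^+=1.4606  v^+=1.2987  a^+=0.9830
step 8: x_pred=3.8772  r=-6.9072  x^+=0.5687  v^+=1.5614  a^+=0.5392

resid = -6.9072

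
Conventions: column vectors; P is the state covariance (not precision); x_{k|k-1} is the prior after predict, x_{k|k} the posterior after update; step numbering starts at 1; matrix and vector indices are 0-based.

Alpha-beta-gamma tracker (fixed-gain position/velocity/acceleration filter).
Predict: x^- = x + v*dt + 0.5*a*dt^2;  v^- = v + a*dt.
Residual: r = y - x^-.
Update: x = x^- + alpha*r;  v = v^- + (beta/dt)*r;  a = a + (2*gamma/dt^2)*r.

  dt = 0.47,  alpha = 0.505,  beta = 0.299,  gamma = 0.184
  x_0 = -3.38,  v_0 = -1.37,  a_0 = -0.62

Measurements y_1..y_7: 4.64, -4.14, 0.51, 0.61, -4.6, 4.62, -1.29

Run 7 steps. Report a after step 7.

a_post = 4.2934

step 1: x_pred=-4.0924  r=8.7324  x^+=0.3175  v^+=3.8939  a^+=13.9274
step 2: x_pred=3.6859  r=-7.8259  x^+=-0.2662  v^+=5.4612  a^+=0.8902
step 3: x_pred=2.3989  r=-1.8889  x^+=1.4450  v^+=4.6779  a^+=-2.2565
step 4: x_pred=3.3944  r=-2.7844  x^+=1.9883  v^+=1.8460  a^+=-6.8950
step 5: x_pred=2.0943  r=-6.6943  x^+=-1.2863  v^+=-5.6534  a^+=-18.0472
step 6: x_pred=-5.9367  r=10.5567  x^+=-0.6056  v^+=-7.4197  a^+=-0.4606
step 7: x_pred=-4.1437  r=2.8537  x^+=-2.7026  v^+=-5.8207  a^+=4.2934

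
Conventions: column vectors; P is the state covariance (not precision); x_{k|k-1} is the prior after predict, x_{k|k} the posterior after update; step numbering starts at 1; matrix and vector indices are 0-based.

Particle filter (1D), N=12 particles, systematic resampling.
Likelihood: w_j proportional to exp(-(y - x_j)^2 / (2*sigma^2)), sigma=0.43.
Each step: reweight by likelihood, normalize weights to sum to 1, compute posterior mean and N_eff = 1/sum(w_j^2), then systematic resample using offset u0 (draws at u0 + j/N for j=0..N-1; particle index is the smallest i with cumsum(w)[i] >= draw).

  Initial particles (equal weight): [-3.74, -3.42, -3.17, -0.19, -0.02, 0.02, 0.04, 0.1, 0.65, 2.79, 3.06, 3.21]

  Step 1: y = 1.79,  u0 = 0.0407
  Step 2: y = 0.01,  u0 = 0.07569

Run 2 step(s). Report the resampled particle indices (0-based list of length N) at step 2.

step 1: w=[0.0000, 0.0000, 0.0000, 0.0002, 0.0012, 0.0018, 0.0022, 0.0039, 0.2593, 0.5829, 0.1111, 0.0373]  mean=2.2552  Neff=2.3764  idx=[8, 8, 8, 9, 9, 9, 9, 9, 9, 9, 10, 10]
step 2: w=[0.3333, 0.3333, 0.3333, 0.0000, 0.0000, 0.0000, 0.0000, 0.0000, 0.0000, 0.0000, 0.0000, 0.0000]  mean=0.6500  Neff=3.0000  idx=[0, 0, 0, 0, 1, 1, 1, 1, 2, 2, 2, 2]

resampled_idx = [0, 0, 0, 0, 1, 1, 1, 1, 2, 2, 2, 2]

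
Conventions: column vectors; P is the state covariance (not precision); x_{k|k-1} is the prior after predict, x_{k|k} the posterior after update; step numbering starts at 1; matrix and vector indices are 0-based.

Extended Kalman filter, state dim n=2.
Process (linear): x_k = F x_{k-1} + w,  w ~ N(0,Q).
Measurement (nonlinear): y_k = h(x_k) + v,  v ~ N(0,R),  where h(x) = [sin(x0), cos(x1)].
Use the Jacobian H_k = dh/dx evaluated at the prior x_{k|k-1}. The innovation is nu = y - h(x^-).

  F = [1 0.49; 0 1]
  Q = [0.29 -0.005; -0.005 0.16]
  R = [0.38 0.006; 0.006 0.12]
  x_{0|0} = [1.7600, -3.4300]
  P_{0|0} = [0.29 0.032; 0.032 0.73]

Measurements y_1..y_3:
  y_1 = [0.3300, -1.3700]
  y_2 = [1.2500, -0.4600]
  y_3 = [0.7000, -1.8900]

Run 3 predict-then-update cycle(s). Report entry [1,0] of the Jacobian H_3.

step 1: x^-=[0.0793, -3.4300]  P^-=[0.7866 0.3847; 0.3847 0.8900]  H_jac=[0.9969 0.0000; 0.0000 -0.2844]  S=[1.1617 -0.1031; -0.1031 0.1920]  K=[0.6557 -0.2179; 0.2238 -1.1983]  nu=[0.2508, -0.4113]  x^+=[0.3334, -2.8810]  P^+=[0.2486 0.0781; 0.0781 0.5008]
step 2: x^-=[-1.0783, -2.8810]  P^-=[0.7354 0.3185; 0.3185 0.6608]  H_jac=[0.4728 0.0000; 0.0000 0.2576]  S=[0.5444 0.0448; 0.0448 0.1639]  K=[0.6112 0.3337; 0.1955 0.9856]  nu=[2.1312, 0.5062]  x^+=[0.3932, -1.9654]  P^+=[0.4955 0.1697; 0.1697 0.4636]
step 3: x^-=[-0.5698, -1.9654]  P^-=[1.0631 0.3918; 0.3918 0.6236]  H_jac=[0.8420 0.0000; 0.0000 0.9231]  S=[1.1337 0.3106; 0.3106 0.6514]  K=[0.7332 0.2057; 0.0563 0.8569]  nu=[1.2395, -1.5056]  x^+=[0.0293, -3.1857]  P^+=[0.3324 0.0315; 0.0315 0.1118]

H_jac[1,0] = 0.0000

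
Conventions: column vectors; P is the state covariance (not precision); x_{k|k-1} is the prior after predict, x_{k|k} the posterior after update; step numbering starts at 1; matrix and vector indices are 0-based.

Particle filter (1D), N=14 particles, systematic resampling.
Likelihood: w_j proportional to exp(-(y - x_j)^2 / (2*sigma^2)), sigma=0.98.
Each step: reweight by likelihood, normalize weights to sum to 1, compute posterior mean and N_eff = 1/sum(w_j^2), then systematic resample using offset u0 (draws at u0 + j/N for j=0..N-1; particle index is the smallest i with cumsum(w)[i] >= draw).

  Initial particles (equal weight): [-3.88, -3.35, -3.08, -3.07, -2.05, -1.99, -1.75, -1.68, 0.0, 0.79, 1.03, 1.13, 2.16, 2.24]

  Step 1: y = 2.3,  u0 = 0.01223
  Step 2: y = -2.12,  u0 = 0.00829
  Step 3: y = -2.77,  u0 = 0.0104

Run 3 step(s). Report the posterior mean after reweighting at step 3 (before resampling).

post_mean = 0.0100

step 1: w=[0.0000, 0.0000, 0.0000, 0.0000, 0.0000, 0.0000, 0.0001, 0.0001, 0.0194, 0.0930, 0.1317, 0.1495, 0.3018, 0.3044]  mean=1.7115  Neff=4.3019  idx=[8, 9, 10, 10, 11, 11, 12, 12, 12, 12, 13, 13, 13, 13]
step 2: w=[0.7491, 0.0946, 0.0444, 0.0444, 0.0318, 0.0318, 0.0006, 0.0006, 0.0006, 0.0006, 0.0004, 0.0004, 0.0004, 0.0004]  mean=0.2465  Neff=1.7357  idx=[0, 0, 0, 0, 0, 0, 0, 0, 0, 0, 0, 1, 2, 4]
step 3: w=[0.0899, 0.0899, 0.0899, 0.0899, 0.0899, 0.0899, 0.0899, 0.0899, 0.0899, 0.0899, 0.0899, 0.0067, 0.0027, 0.0018]  mean=0.0100  Neff=11.2411  idx=[0, 0, 1, 2, 3, 4, 4, 5, 6, 7, 8, 8, 9, 10]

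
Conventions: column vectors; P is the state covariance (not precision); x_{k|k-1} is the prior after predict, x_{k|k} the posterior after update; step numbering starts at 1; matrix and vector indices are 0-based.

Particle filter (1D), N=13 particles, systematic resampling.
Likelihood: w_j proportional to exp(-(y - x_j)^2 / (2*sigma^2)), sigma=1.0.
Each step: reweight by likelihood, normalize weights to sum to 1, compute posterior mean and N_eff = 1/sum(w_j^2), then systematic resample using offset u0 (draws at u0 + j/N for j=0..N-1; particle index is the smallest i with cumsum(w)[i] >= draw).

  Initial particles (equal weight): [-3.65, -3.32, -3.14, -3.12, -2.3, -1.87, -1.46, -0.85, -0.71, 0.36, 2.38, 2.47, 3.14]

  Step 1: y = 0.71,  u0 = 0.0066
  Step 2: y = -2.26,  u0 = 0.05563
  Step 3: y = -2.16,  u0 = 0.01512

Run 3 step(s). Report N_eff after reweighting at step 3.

N_eff = 10.1094

step 1: w=[0.0000, 0.0001, 0.0003, 0.0003, 0.0048, 0.0159, 0.0421, 0.1312, 0.1616, 0.4166, 0.1098, 0.0941, 0.0231]  mean=0.3859  Neff=4.1592  idx=[5, 7, 7, 8, 8, 9, 9, 9, 9, 9, 10, 10, 11]
step 2: w=[0.3814, 0.1523, 0.1523, 0.1238, 0.1238, 0.0133, 0.0133, 0.0133, 0.0133, 0.0133, 0.0000, 0.0000, 0.0000]  mean=-1.1238  Neff=4.4774  idx=[0, 0, 0, 0, 0, 1, 1, 2, 2, 3, 4, 4, 8]
step 3: w=[0.1265, 0.1265, 0.1265, 0.1265, 0.1265, 0.0559, 0.0559, 0.0559, 0.0559, 0.0461, 0.0461, 0.0461, 0.0055]  mean=-1.4691  Neff=10.1094  idx=[0, 0, 1, 1, 2, 3, 3, 4, 4, 6, 7, 9, 10]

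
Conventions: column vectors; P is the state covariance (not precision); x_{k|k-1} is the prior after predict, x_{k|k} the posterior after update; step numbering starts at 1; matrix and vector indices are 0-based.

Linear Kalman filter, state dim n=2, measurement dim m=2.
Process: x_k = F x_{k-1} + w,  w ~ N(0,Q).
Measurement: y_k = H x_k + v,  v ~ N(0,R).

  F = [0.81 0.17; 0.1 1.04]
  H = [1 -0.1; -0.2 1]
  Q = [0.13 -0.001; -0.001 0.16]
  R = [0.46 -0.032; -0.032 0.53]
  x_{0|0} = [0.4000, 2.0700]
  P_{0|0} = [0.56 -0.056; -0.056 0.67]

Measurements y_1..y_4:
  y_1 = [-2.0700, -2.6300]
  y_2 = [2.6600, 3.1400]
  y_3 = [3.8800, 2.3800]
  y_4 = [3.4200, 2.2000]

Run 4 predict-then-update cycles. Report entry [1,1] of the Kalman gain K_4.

step 1: x^-=[0.6759, 2.1928]  P^-=[0.5014 0.1147; 0.1147 0.8786]  S=[0.9472 -0.1032; -0.1032 1.3828]  K=[0.5226 0.0494; 0.0965 0.6260]  nu=[-2.5266, -4.6876]  x^+=[-0.8761, -0.9855]  P^+=[0.2446 0.0584; 0.0584 0.3404]
step 2: x^-=[-0.8771, -1.1125]  P^-=[0.3164 0.1292; 0.1292 0.5427]  S=[0.7560 -0.0178; -0.0178 1.0337]  K=[0.4031 0.0707; 0.1109 0.5019]  nu=[3.4259, 4.0771]  x^+=[0.7921, 1.3139]  P^+=[0.1894 0.0624; 0.0624 0.2750]
step 3: x^-=[0.8650, 1.4457]  P^-=[0.2794 0.1166; 0.1166 0.4723]  S=[0.7208 -0.0162; -0.0162 0.9668]  K=[0.3730 0.0691; 0.1067 0.4662]  nu=[3.1596, 1.1073]  x^+=[2.1200, 2.2990]  P^+=[0.1753 0.0597; 0.0597 0.2556]
step 4: x^-=[2.1080, 2.6030]  P^-=[0.2689 0.1097; 0.1097 0.4506]  S=[0.7114 -0.0189; -0.0189 0.9475]  K=[0.3643 0.0663; 0.1030 0.4545]  nu=[1.5723, 0.0186]  x^+=[2.6820, 2.7734]  P^+=[0.1712 0.0577; 0.0577 0.2491]

K[1,1] = 0.4545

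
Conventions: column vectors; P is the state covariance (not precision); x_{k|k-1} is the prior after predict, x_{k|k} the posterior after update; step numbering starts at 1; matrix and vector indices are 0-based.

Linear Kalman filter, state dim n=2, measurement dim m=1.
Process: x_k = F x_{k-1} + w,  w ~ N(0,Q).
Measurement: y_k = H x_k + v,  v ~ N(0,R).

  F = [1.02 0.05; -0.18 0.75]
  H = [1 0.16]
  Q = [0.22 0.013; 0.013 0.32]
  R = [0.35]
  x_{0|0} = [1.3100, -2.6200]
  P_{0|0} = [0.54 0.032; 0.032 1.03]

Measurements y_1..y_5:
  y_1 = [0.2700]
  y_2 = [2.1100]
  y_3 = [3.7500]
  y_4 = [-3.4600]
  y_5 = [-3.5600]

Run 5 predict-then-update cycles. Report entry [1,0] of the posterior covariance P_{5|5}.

step 1: x^-=[1.2052, -2.2008]  P^-=[0.7877 -0.0233; -0.0233 0.9082]  S=[1.1534]  K=[0.6796; 0.1058]  nu=[-0.5831]  x^+=[0.8089, -2.2625]  P^+=[0.2549 -0.1062; -0.1062 0.8953]
step 2: x^-=[0.7120, -1.8425]  P^-=[0.4766 -0.0805; -0.0805 0.8606]  S=[0.8228]  K=[0.5635; 0.0695]  nu=[1.6928]  x^+=[1.6659, -1.7249]  P^+=[0.2153 -0.1127; -0.1127 0.8566]
step 3: x^-=[1.6130, -1.5935]  P^-=[0.4346 -0.0796; -0.0796 0.8392]  S=[0.7806]  K=[0.5404; 0.0700]  nu=[2.3920]  x^+=[2.9057, -1.4261]  P^+=[0.2066 -0.1092; -0.1092 0.8354]
step 4: x^-=[2.8925, -1.5926]  P^-=[0.4259 -0.0761; -0.0761 0.8261]  S=[0.7727]  K=[0.5354; 0.0725]  nu=[-6.0977]  x^+=[-0.3725, -2.0348]  P^+=[0.2044 -0.1061; -0.1061 0.8220]
step 5: x^-=[-0.4816, -1.4591]  P^-=[0.4239 -0.0739; -0.0739 0.8177]  S=[0.7711]  K=[0.5343; 0.0738]  nu=[-2.8449]  x^+=[-2.0018, -1.6689]  P^+=[0.2037 -0.1043; -0.1043 0.8135]

P_post[1,0] = -0.1043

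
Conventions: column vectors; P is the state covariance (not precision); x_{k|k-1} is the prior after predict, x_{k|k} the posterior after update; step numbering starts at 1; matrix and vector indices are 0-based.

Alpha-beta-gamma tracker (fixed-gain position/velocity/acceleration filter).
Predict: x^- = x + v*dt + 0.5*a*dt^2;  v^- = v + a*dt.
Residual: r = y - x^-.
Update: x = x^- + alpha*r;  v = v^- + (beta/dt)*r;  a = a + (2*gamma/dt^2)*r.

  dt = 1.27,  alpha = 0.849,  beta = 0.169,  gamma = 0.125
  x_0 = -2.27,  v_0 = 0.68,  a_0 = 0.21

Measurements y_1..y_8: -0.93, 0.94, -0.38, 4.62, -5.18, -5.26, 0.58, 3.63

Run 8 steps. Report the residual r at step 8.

resid = 7.9470

step 1: x_pred=-1.2370  r=0.3070  x^+=-0.9764  v^+=0.9876  a^+=0.2576
step 2: x_pred=0.4856  r=0.4544  x^+=0.8714  v^+=1.3752  a^+=0.3280
step 3: x_pred=2.8824  r=-3.2624  x^+=0.1126  v^+=1.3576  a^+=-0.1776
step 4: x_pred=1.6936  r=2.9264  x^+=4.1781  v^+=1.5215  a^+=0.2760
step 5: x_pred=6.3329  r=-11.5129  x^+=-3.4416  v^+=0.3399  a^+=-1.5085
step 6: x_pred=-4.2265  r=-1.0335  x^+=-5.1039  v^+=-1.7135  a^+=-1.6687
step 7: x_pred=-8.6258  r=9.2058  x^+=-0.8101  v^+=-2.6078  a^+=-0.2418
step 8: x_pred=-4.3170  r=7.9470  x^+=2.4300  v^+=-1.8574  a^+=0.9899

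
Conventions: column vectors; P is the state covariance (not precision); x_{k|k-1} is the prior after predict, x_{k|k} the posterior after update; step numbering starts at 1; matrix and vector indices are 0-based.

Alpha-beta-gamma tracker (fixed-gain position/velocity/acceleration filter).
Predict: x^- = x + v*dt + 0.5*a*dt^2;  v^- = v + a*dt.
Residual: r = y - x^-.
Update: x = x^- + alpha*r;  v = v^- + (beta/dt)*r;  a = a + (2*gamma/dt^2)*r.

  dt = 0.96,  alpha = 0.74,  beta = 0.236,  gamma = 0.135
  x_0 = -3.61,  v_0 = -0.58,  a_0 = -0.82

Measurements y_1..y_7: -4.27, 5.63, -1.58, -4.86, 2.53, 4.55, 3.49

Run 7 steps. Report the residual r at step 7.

resid = -2.6948

step 1: x_pred=-4.5447  r=0.2747  x^+=-4.3414  v^+=-1.2997  a^+=-0.7395
step 2: x_pred=-5.9299  r=11.5599  x^+=2.6244  v^+=0.8322  a^+=2.6471
step 3: x_pred=4.6431  r=-6.2231  x^+=0.0380  v^+=1.8436  a^+=0.8240
step 4: x_pred=2.1875  r=-7.0475  x^+=-3.0276  v^+=0.9021  a^+=-1.2407
step 5: x_pred=-2.7334  r=5.2634  x^+=1.1615  v^+=1.0049  a^+=0.3013
step 6: x_pred=2.2650  r=2.2850  x^+=3.9559  v^+=1.8558  a^+=0.9707
step 7: x_pred=6.1848  r=-2.6948  x^+=4.1906  v^+=2.1252  a^+=0.1812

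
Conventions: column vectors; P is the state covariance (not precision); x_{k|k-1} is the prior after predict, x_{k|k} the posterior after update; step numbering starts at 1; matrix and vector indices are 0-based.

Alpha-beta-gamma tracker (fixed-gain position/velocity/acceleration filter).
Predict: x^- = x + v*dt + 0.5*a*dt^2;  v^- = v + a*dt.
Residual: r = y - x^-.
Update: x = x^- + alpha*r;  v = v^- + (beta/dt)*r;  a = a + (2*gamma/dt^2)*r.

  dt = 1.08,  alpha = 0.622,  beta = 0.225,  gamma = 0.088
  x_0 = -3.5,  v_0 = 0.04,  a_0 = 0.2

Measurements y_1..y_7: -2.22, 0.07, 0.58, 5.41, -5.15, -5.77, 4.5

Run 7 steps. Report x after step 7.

x_post = 0.5203

step 1: x_pred=-3.3402  r=1.1202  x^+=-2.6434  v^+=0.4894  a^+=0.3690
step 2: x_pred=-1.8997  r=1.9697  x^+=-0.6745  v^+=1.2983  a^+=0.6662
step 3: x_pred=1.1161  r=-0.5361  x^+=0.7827  v^+=1.9061  a^+=0.5853
step 4: x_pred=3.1826  r=2.2274  x^+=4.5680  v^+=3.0023  a^+=0.9214
step 5: x_pred=8.3479  r=-13.4979  x^+=-0.0478  v^+=1.1854  a^+=-1.1153
step 6: x_pred=0.5820  r=-6.3520  x^+=-3.3690  v^+=-1.3425  a^+=-2.0738
step 7: x_pred=-6.0282  r=10.5282  x^+=0.5203  v^+=-1.3887  a^+=-0.4851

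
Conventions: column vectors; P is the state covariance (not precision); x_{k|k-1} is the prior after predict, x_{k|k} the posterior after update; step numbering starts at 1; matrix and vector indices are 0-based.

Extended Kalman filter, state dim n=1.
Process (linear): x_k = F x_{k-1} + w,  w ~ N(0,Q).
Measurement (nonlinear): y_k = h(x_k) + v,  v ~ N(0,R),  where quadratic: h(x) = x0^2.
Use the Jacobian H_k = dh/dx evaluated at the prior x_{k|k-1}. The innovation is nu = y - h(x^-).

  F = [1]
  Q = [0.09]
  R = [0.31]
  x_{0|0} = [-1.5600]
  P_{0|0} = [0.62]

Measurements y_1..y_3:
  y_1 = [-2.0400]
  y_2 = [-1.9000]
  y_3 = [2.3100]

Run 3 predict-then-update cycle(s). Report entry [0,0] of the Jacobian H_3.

step 1: x^-=[-1.5600]  P^-=[0.7100]  H_jac=[-3.1200]  S=[7.2214]  K=[-0.3068]  nu=[-4.4736]  x^+=[-0.1877]  P^+=[0.0305]
step 2: x^-=[-0.1877]  P^-=[0.1205]  H_jac=[-0.3754]  S=[0.3270]  K=[-0.1383]  nu=[-1.9352]  x^+=[0.0800]  P^+=[0.1142]
step 3: x^-=[0.0800]  P^-=[0.2042]  H_jac=[0.1600]  S=[0.3152]  K=[0.1036]  nu=[2.3036]  x^+=[0.3187]  P^+=[0.2008]

H_jac[0,0] = 0.1600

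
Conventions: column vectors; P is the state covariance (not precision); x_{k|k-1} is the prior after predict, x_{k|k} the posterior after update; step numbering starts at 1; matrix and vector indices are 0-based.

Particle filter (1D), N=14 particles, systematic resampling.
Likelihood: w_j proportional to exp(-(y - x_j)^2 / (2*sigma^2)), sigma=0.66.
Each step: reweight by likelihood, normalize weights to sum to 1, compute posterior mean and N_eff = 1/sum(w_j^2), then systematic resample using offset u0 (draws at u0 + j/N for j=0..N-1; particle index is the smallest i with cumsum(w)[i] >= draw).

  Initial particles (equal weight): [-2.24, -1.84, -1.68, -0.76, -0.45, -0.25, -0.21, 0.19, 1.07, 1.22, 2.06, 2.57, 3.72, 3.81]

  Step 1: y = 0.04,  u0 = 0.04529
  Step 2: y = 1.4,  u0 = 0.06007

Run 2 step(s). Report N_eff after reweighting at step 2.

step 1: w=[0.0006, 0.0038, 0.0073, 0.1040, 0.1645, 0.1968, 0.2018, 0.2112, 0.0641, 0.0438, 0.0020, 0.0001, 0.0000, 0.0000]  mean=-0.0983  Neff=5.9507  idx=[3, 4, 4, 4, 5, 5, 5, 6, 6, 7, 7, 7, 8, 9]
step 2: w=[0.0017, 0.0073, 0.0073, 0.0073, 0.0163, 0.0163, 0.0163, 0.0189, 0.0189, 0.0689, 0.0689, 0.0689, 0.3266, 0.3565]  mean=0.7924  Neff=4.0052  idx=[6, 9, 10, 11, 12, 12, 12, 12, 12, 13, 13, 13, 13, 13]

N_eff = 4.0052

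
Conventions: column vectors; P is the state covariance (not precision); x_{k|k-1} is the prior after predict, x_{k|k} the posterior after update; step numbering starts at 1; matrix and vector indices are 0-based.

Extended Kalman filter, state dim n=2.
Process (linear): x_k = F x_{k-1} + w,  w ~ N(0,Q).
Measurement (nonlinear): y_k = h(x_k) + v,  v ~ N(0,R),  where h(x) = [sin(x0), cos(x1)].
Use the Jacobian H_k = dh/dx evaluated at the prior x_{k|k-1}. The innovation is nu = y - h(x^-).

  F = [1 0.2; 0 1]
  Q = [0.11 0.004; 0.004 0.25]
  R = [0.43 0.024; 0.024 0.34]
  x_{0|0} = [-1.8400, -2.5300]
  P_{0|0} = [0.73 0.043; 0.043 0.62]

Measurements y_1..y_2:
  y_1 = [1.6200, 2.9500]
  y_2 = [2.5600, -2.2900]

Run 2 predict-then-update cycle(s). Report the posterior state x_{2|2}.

step 1: x^-=[-2.3460, -2.5300]  P^-=[0.8820 0.1710; 0.1710 0.8700]  H_jac=[-0.6999 0.0000; 0.0000 0.5742]  S=[0.8620 -0.0447; -0.0447 0.6268]  K=[-0.7106 0.1059; -0.0979 0.7900]  nu=[2.3343, 3.7687]  x^+=[-3.6054, 0.2187]  P^+=[0.4330 0.0330; 0.0330 0.4637]
step 2: x^-=[-3.5617, 0.2187]  P^-=[0.5747 0.1298; 0.1298 0.7137]  H_jac=[-0.9130 0.0000; 0.0000 -0.2170]  S=[0.9091 0.0497; 0.0497 0.3736]  K=[-0.5773 0.0014; -0.1085 -0.4000]  nu=[2.1521, -3.2662]  x^+=[-4.8088, 1.2918]  P^+=[0.2718 0.0616; 0.0616 0.6389]

x_post = [-4.8088, 1.2918]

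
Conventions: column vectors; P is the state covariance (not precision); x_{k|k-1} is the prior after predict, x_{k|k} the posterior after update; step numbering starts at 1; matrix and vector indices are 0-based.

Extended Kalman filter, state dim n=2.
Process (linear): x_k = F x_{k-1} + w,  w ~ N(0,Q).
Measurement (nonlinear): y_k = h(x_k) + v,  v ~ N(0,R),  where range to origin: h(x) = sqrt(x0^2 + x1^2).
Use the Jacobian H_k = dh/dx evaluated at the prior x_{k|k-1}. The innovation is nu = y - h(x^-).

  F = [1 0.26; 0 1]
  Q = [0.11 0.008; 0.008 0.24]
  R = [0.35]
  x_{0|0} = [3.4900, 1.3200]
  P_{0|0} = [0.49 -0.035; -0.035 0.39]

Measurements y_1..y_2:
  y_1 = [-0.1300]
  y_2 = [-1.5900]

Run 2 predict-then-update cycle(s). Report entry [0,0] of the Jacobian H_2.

H_jac[0,0] = 0.9922

step 1: x^-=[3.8332, 1.3200]  P^-=[0.6082 0.0744; 0.0744 0.6300]  H_jac=[0.9455 0.3256]  S=[1.0063]  K=[0.5955; 0.2737]  nu=[-4.1841]  x^+=[1.3415, 0.1746]  P^+=[0.2513 -0.0896; -0.0896 0.5546]
step 2: x^-=[1.3869, 0.1746]  P^-=[0.3522 0.0625; 0.0625 0.7946]  H_jac=[0.9922 0.1249]  S=[0.7246]  K=[0.4930; 0.2226]  nu=[-2.9879]  x^+=[-0.0862, -0.4906]  P^+=[0.1761 -0.0170; -0.0170 0.7587]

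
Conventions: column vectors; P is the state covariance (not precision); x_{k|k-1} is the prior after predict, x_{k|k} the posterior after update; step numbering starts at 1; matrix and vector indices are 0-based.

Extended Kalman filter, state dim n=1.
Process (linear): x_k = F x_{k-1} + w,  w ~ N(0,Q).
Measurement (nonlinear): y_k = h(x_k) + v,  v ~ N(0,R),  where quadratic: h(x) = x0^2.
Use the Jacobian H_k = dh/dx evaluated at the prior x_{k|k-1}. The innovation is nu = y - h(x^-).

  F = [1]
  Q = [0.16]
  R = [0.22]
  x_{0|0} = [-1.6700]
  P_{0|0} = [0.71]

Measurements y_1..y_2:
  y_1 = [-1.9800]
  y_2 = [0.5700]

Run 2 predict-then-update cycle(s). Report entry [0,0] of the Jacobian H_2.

H_jac[0,0] = -0.5477

step 1: x^-=[-1.6700]  P^-=[0.8700]  H_jac=[-3.3400]  S=[9.9254]  K=[-0.2928]  nu=[-4.7689]  x^+=[-0.2738]  P^+=[0.0193]
step 2: x^-=[-0.2738]  P^-=[0.1793]  H_jac=[-0.5477]  S=[0.2738]  K=[-0.3586]  nu=[0.4950]  x^+=[-0.4514]  P^+=[0.1441]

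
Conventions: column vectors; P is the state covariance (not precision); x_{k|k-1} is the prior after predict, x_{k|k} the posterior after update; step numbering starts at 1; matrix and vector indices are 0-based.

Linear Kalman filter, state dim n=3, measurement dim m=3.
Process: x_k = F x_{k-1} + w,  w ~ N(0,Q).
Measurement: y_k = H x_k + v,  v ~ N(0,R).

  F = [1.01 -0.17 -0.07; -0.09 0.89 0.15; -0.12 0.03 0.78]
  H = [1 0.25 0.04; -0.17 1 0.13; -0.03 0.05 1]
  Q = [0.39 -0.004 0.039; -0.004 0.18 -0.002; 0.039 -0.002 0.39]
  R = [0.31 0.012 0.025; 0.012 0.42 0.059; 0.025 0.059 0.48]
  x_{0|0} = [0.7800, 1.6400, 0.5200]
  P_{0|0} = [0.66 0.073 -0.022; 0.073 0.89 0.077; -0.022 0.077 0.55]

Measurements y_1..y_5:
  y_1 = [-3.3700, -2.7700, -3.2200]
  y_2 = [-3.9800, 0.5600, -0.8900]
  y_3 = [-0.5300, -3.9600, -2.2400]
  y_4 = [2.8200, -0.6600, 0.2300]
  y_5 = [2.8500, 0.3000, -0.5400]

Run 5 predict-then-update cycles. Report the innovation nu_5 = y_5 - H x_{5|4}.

innov = [1.1143, 2.0162, 0.0660]

step 1: x^-=[0.4726, 1.4674, 0.3612]  P^-=[1.0716 -0.1479 -0.0997; -0.1479 0.9121 0.1410; -0.0997 0.1410 0.7421]  S=[1.3606 -0.0820 -0.0364; -0.0820 1.4670 0.3715; -0.0364 0.3715 1.2459]  K=[0.7454 -0.1832 -0.0354; 0.1021 0.6680 -0.0429; -0.0083 0.0218 0.5970]  nu=[-4.2239, -4.2040, -3.6404]  x^+=[-1.7770, -1.6161, -1.8686]  P^+=[0.2355 -0.0300 -0.0006; -0.0300 0.2733 0.0068; -0.0006 0.0068 0.2873]
step 2: x^-=[-1.3893, -1.5587, -1.2928]  P^-=[0.6501 -0.0979 -0.0095; -0.0979 0.4115 0.0496; -0.0095 0.0496 0.5691]  S=[0.9380 -0.0840 0.0322; -0.0840 0.9064 0.2122; 0.0322 0.2122 1.0565]  K=[0.6523 -0.1665 -0.0186; 0.0525 0.4915 -0.0312; 0.0100 0.0130 0.5383]  nu=[-2.1494, 2.0505, 0.4390]  x^+=[-3.1408, -0.6773, -1.0513]  P^+=[0.2067 -0.0287 0.0052; -0.0287 0.1998 0.0045; 0.0052 0.0045 0.2593]
step 3: x^-=[-2.9835, -0.4778, -0.4634]  P^-=[0.6172 -0.0816 0.0009; -0.0816 0.3514 0.0417; 0.0009 0.0417 0.5504]  S=[0.9101 -0.0772 0.0408; -0.0772 0.8371 0.1963; 0.0408 0.1963 1.0362]  K=[0.6429 -0.1596 -0.0161; 0.0485 0.4540 -0.0283; 0.0138 0.0121 0.5303]  nu=[2.5915, -3.9292, -1.8422]  x^+=[-0.6607, -2.0836, -1.4520]  P^+=[0.2034 -0.0265 0.0064; -0.0265 0.1845 0.0044; 0.0064 0.0044 0.2556]
step 4: x^-=[-0.2114, -2.0128, -1.1158]  P^-=[0.6123 -0.0767 0.0026; -0.0767 0.3388 0.0404; 0.0026 0.0404 0.5478]  S=[0.9071 -0.0748 0.0423; -0.0748 0.8222 0.1935; 0.0423 0.1935 1.0333]  K=[0.6418 -0.1574 -0.0158; 0.0486 0.4452 -0.0276; 0.0145 0.0121 0.5292]  nu=[3.5792, 1.4619, 1.4401]  x^+=[1.8330, -1.2279, -0.2843]  P^+=[0.2028 -0.0257 0.0066; -0.0257 0.1810 0.0044; 0.0066 0.0044 0.2550]
step 5: x^-=[2.0799, -1.3004, -0.4786]  P^-=[0.6114 -0.0754 0.0029; -0.0754 0.3359 0.0402; 0.0029 0.0402 0.5474]  S=[0.9066 -0.0740 0.0426; -0.0740 0.8187 0.1929; 0.0426 0.1929 1.0329]  K=[0.6417 -0.1568 -0.0158; 0.0487 0.4431 -0.0274; 0.0146 0.0121 0.5290]  nu=[1.1143, 2.0162, 0.0660]  x^+=[2.4777, -0.3545, -0.4031]  P^+=[0.2027 -0.0255 0.0066; -0.0255 0.1802 0.0044; 0.0066 0.0044 0.2550]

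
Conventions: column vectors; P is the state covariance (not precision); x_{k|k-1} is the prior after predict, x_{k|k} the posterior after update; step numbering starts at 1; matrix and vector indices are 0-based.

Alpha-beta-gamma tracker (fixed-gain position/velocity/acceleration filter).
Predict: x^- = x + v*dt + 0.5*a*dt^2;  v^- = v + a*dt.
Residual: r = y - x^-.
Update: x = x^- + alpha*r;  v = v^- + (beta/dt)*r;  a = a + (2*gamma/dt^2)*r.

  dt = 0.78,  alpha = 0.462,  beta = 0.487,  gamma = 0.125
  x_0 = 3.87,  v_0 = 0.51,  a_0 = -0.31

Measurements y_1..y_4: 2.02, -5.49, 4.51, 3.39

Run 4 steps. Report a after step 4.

step 1: x_pred=4.1735  r=-2.1535  x^+=3.1786  v^+=-1.0764  a^+=-1.1949
step 2: x_pred=1.9755  r=-7.4655  x^+=-1.4735  v^+=-6.6696  a^+=-4.2626
step 3: x_pred=-7.9725  r=12.4825  x^+=-2.2056  v^+=-2.2008  a^+=0.8666
step 4: x_pred=-3.6586  r=7.0486  x^+=-0.4021  v^+=2.8760  a^+=3.7630

a_post = 3.7630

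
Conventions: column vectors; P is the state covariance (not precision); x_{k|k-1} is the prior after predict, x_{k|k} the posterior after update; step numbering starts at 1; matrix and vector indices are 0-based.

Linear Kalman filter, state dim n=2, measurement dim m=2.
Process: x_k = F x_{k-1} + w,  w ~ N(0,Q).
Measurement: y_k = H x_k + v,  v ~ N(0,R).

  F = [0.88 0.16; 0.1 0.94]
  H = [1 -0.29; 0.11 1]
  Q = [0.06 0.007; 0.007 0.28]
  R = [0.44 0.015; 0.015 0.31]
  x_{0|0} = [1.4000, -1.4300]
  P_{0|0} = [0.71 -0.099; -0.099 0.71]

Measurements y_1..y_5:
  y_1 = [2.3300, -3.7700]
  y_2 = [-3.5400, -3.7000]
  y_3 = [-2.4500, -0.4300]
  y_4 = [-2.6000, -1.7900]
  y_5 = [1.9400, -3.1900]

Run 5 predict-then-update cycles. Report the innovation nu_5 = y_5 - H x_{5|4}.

innov = [3.6007, -1.3988]

step 1: x^-=[1.0032, -1.2042]  P^-=[0.6001 0.0928; 0.0928 0.8958]  S=[1.0616 -0.0890; -0.0890 1.2335]  K=[0.5541 0.1687; -0.0963 0.7276]  nu=[0.9776, -2.6762]  x^+=[1.0934, -3.2455]  P^+=[0.2557 0.0325; 0.0325 0.2205]
step 2: x^-=[0.4429, -2.9414]  P^-=[0.2728 0.0901; 0.0901 0.4835]  S=[0.7013 -0.0080; -0.0080 0.8166]  K=[0.3535 0.1505; -0.0646 0.6036]  nu=[-4.8359, -0.8073]  x^+=[-1.3883, -3.1162]  P^+=[0.1675 0.0335; 0.0335 0.1825]
step 3: x^-=[-1.7203, -3.0680]  P^-=[0.2039 0.0775; 0.0775 0.4492]  S=[0.6367 -0.0179; -0.0179 0.7787]  K=[0.2887 0.1349; -0.0665 0.5863]  nu=[-1.6195, 2.8273]  x^+=[-1.8064, -1.3028]  P^+=[0.1380 0.0310; 0.0310 0.1773]
step 4: x^-=[-1.7981, -1.4053]  P^-=[0.1801 0.0719; 0.0719 0.4439]  S=[0.6158 -0.0243; -0.0243 0.7719]  K=[0.2637 0.1271; -0.0693 0.5831]  nu=[-1.2094, -0.1869]  x^+=[-2.1408, -1.4305]  P^+=[0.1265 0.0295; 0.0295 0.1765]
step 5: x^-=[-2.1128, -1.5588]  P^-=[0.1708 0.0695; 0.0695 0.4428]  S=[0.6077 -0.0273; -0.0273 0.7701]  K=[0.2534 0.1236; -0.0707 0.5823]  nu=[3.6007, -1.3988]  x^+=[-1.3734, -2.6280]  P^+=[0.1217 0.0287; 0.0287 0.1763]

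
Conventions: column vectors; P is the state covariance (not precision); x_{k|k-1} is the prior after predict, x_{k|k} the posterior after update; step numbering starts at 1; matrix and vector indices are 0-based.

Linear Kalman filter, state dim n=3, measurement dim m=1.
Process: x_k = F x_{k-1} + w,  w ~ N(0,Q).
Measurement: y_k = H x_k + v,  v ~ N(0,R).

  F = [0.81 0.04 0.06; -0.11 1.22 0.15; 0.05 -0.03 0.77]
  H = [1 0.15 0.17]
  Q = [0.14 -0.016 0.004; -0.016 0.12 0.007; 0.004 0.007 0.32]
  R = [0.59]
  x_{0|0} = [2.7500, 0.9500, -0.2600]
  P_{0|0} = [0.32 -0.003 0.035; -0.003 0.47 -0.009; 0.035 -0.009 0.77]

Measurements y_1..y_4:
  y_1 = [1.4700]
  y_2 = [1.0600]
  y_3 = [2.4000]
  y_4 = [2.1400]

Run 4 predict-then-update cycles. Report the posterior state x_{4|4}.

step 1: x^-=[2.2499, 0.8175, -0.0912]  P^-=[0.3566 -0.0143 0.0737; -0.0143 0.8371 0.0657; 0.0737 0.0657 0.7809]  S=[1.0122]  K=[0.3626; 0.1210; 0.2137]  nu=[-0.8870]  x^+=[1.9283, 0.7102, -0.2808]  P^+=[0.2236 -0.0587 -0.0047; -0.0587 0.8223 0.0395; -0.0047 0.0395 0.7346]
step 2: x^-=[1.5734, 0.6122, -0.1411]  P^-=[0.2866 -0.0443 0.0455; -0.0443 1.3935 0.0940; 0.0455 0.0940 0.7549]  S=[0.9367]  K=[0.3071; 0.1929; 0.2006]  nu=[-0.5813]  x^+=[1.3949, 0.5001, -0.2577]  P^+=[0.1982 -0.0998 -0.0122; -0.0998 1.3586 0.0578; -0.0122 0.0578 0.7172]
step 3: x^-=[1.1344, 0.4180, -0.1437]  P^-=[0.2674 -0.0559 0.0398; -0.0559 2.2091 0.0876; 0.0398 0.0876 0.7436]  S=[0.9298]  K=[0.2859; 0.3122; 0.1929]  nu=[1.2273]  x^+=[1.4853, 0.8012, 0.0930]  P^+=[0.1915 -0.1389 -0.0115; -0.1389 2.1184 0.0316; -0.0115 0.0316 0.7090]
step 4: x^-=[1.2407, 0.8280, 0.1218]  P^-=[0.2616 -0.0588 0.0388; -0.0588 3.3406 0.0318; 0.0388 0.0318 0.7408]  S=[0.9453]  K=[0.2744; 0.4736; 0.1793]  nu=[0.7544]  x^+=[1.4477, 1.1853, 0.2571]  P^+=[0.1904 -0.1816 -0.0077; -0.1816 3.1285 -0.0485; -0.0077 -0.0485 0.7104]

x_post = [1.4477, 1.1853, 0.2571]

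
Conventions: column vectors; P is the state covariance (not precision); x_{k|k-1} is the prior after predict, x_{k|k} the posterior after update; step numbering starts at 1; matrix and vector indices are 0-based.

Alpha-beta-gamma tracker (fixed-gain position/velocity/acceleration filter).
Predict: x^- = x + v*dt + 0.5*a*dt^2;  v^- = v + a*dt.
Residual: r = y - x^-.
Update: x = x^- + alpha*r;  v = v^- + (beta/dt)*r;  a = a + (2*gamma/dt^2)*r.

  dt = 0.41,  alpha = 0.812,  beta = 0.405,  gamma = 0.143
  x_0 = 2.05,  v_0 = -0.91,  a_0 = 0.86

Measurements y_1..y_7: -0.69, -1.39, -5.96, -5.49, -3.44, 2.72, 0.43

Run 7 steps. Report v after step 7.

step 1: x_pred=1.7492  r=-2.4392  x^+=-0.2314  v^+=-2.9668  a^+=-3.2899
step 2: x_pred=-1.7244  r=0.3344  x^+=-1.4529  v^+=-3.9854  a^+=-2.7211
step 3: x_pred=-3.3156  r=-2.6444  x^+=-5.4629  v^+=-7.7132  a^+=-7.2202
step 4: x_pred=-9.2321  r=3.7421  x^+=-6.1935  v^+=-6.9770  a^+=-0.8534
step 5: x_pred=-9.1258  r=5.6858  x^+=-4.5089  v^+=-1.7104  a^+=8.8202
step 6: x_pred=-4.4689  r=7.1889  x^+=1.3685  v^+=9.0071  a^+=21.0512
step 7: x_pred=6.8307  r=-6.4007  x^+=1.6333  v^+=11.3154  a^+=10.1612

v_post = 11.3154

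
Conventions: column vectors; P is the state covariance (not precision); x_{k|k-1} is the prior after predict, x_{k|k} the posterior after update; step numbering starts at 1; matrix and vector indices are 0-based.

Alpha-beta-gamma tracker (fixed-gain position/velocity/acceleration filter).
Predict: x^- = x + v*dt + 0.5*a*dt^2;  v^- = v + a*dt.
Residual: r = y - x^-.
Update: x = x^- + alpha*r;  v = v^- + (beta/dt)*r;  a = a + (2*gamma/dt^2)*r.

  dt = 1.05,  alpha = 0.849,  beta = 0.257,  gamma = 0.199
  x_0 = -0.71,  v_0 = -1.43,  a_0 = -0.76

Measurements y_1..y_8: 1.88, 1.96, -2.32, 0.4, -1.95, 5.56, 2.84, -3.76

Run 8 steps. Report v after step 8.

step 1: x_pred=-2.6305  r=4.5105  x^+=1.1989  v^+=-1.1240  a^+=0.8683
step 2: x_pred=0.4973  r=1.4627  x^+=1.7391  v^+=0.1457  a^+=1.3963
step 3: x_pred=2.6618  r=-4.9818  x^+=-1.5678  v^+=0.3924  a^+=-0.4021
step 4: x_pred=-1.3774  r=1.7774  x^+=0.1316  v^+=0.4052  a^+=0.2395
step 5: x_pred=0.6891  r=-2.6391  x^+=-1.5515  v^+=0.0107  a^+=-0.7132
step 6: x_pred=-1.9334  r=7.4934  x^+=4.4285  v^+=1.0960  a^+=1.9919
step 7: x_pred=6.6773  r=-3.8373  x^+=3.4194  v^+=2.2482  a^+=0.6066
step 8: x_pred=6.1145  r=-9.8745  x^+=-2.2690  v^+=0.4683  a^+=-2.9580

v_post = 0.4683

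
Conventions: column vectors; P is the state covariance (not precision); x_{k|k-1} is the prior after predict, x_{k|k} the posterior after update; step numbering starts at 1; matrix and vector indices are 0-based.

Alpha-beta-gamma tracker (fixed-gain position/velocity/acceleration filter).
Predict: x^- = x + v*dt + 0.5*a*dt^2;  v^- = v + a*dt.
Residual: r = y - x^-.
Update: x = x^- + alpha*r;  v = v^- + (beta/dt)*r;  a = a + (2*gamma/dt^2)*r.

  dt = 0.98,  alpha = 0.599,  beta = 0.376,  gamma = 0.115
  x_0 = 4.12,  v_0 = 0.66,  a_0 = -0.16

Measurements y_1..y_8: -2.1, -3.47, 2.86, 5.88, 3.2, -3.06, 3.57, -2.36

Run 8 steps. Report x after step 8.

step 1: x_pred=4.6900  r=-6.7900  x^+=0.6228  v^+=-2.1019  a^+=-1.7861
step 2: x_pred=-2.2948  r=-1.1752  x^+=-2.9987  v^+=-4.3032  a^+=-2.0675
step 3: x_pred=-8.2087  r=11.0687  x^+=-1.5785  v^+=-2.0826  a^+=0.5832
step 4: x_pred=-3.3394  r=9.2194  x^+=2.1830  v^+=2.0262  a^+=2.7911
step 5: x_pred=5.5090  r=-2.3090  x^+=4.1259  v^+=3.8756  a^+=2.2382
step 6: x_pred=8.9988  r=-12.0588  x^+=1.7756  v^+=1.4424  a^+=-0.6497
step 7: x_pred=2.8771  r=0.6929  x^+=3.2922  v^+=1.0715  a^+=-0.4838
step 8: x_pred=4.1099  r=-6.4699  x^+=0.2344  v^+=-1.8849  a^+=-2.0332

x_post = 0.2344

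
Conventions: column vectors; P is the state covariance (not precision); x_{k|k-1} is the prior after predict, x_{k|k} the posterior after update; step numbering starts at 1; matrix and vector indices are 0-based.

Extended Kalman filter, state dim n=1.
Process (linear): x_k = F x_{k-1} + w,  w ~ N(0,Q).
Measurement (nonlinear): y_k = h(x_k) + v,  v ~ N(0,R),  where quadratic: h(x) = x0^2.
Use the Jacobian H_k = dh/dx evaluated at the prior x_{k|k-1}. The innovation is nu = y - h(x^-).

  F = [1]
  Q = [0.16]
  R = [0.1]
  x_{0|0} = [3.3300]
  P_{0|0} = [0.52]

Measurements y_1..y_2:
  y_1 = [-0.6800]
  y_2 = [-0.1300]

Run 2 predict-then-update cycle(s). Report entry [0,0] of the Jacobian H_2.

H_jac[0,0] = 3.1375

step 1: x^-=[3.3300]  P^-=[0.6800]  H_jac=[6.6600]  S=[30.2618]  K=[0.1497]  nu=[-11.7689]  x^+=[1.5687]  P^+=[0.0022]
step 2: x^-=[1.5687]  P^-=[0.1622]  H_jac=[3.1375]  S=[1.6971]  K=[0.2999]  nu=[-2.5909]  x^+=[0.7916]  P^+=[0.0096]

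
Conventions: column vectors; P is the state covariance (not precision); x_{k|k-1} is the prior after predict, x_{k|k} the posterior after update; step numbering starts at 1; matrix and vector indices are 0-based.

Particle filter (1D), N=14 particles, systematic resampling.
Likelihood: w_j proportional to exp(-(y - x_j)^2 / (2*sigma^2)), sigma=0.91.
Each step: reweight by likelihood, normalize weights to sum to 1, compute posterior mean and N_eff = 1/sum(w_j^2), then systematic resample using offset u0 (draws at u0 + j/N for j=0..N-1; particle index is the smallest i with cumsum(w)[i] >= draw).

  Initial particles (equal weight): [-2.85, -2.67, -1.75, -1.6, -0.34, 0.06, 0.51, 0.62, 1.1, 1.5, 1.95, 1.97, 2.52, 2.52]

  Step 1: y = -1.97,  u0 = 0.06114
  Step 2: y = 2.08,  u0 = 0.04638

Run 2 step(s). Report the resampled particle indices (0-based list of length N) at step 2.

step 1: w=[0.1744, 0.2071, 0.2703, 0.2563, 0.0560, 0.0231, 0.0068, 0.0048, 0.0009, 0.0002, 0.0000, 0.0000, 0.0000, 0.0000]  mean=-1.9428  Neff=4.6340  idx=[0, 0, 1, 1, 1, 2, 2, 2, 2, 3, 3, 3, 4, 6]
step 2: w=[0.0000, 0.0000, 0.0000, 0.0000, 0.0000, 0.0006, 0.0006, 0.0006, 0.0006, 0.0011, 0.0011, 0.0011, 0.1136, 0.8808]  mean=0.4014  Neff=1.2678  idx=[12, 12, 13, 13, 13, 13, 13, 13, 13, 13, 13, 13, 13, 13]

resampled_idx = [12, 12, 13, 13, 13, 13, 13, 13, 13, 13, 13, 13, 13, 13]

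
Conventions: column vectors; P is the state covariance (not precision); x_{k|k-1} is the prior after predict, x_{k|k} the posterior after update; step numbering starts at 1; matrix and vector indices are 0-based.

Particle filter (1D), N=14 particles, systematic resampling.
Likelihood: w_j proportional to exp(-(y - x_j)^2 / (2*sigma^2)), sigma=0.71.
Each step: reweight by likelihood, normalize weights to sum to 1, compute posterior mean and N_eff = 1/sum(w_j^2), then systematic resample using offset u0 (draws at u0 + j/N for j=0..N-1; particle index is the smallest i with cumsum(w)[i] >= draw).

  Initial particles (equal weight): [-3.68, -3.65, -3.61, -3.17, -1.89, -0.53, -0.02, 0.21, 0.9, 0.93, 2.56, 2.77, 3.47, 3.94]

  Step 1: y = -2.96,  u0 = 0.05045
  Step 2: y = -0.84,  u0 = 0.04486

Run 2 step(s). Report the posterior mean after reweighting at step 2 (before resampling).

post_mean = -1.9324

step 1: w=[0.1892, 0.1973, 0.2081, 0.3028, 0.1016, 0.0009, 0.0001, 0.0000, 0.0000, 0.0000, 0.0000, 0.0000, 0.0000, 0.0000]  mean=-3.3200  Neff=4.5444  idx=[0, 0, 1, 1, 1, 2, 2, 2, 3, 3, 3, 3, 4, 4]
step 2: w=[0.0005, 0.0005, 0.0006, 0.0006, 0.0006, 0.0007, 0.0007, 0.0007, 0.0066, 0.0066, 0.0066, 0.0066, 0.4843, 0.4843]  mean=-1.9324  Neff=2.1308  idx=[12, 12, 12, 12, 12, 12, 12, 13, 13, 13, 13, 13, 13, 13]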